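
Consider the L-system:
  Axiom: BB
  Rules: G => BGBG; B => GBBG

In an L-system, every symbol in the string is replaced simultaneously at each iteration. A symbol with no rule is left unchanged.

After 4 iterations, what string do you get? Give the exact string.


Step 0: BB
Step 1: GBBGGBBG
Step 2: BGBGGBBGGBBGBGBGBGBGGBBGGBBGBGBG
Step 3: GBBGBGBGGBBGBGBGBGBGGBBGGBBGBGBGBGBGGBBGGBBGBGBGGBBGBGBGGBBGBGBGGBBGBGBGGBBGBGBGBGBGGBBGGBBGBGBGBGBGGBBGGBBGBGBGGBBGBGBGGBBGBGBG
Step 4: BGBGGBBGGBBGBGBGGBBGBGBGGBBGBGBGBGBGGBBGGBBGBGBGGBBGBGBGGBBGBGBGGBBGBGBGGBBGBGBGBGBGGBBGGBBGBGBGBGBGGBBGGBBGBGBGGBBGBGBGGBBGBGBGGBBGBGBGGBBGBGBGBGBGGBBGGBBGBGBGBGBGGBBGGBBGBGBGGBBGBGBGGBBGBGBGBGBGGBBGGBBGBGBGGBBGBGBGGBBGBGBGBGBGGBBGGBBGBGBGGBBGBGBGGBBGBGBGBGBGGBBGGBBGBGBGGBBGBGBGGBBGBGBGBGBGGBBGGBBGBGBGGBBGBGBGGBBGBGBGGBBGBGBGGBBGBGBGBGBGGBBGGBBGBGBGBGBGGBBGGBBGBGBGGBBGBGBGGBBGBGBGGBBGBGBGGBBGBGBGBGBGGBBGGBBGBGBGBGBGGBBGGBBGBGBGGBBGBGBGGBBGBGBGBGBGGBBGGBBGBGBGGBBGBGBGGBBGBGBGBGBGGBBGGBBGBGBGGBBGBGBGGBBGBGBG

Answer: BGBGGBBGGBBGBGBGGBBGBGBGGBBGBGBGBGBGGBBGGBBGBGBGGBBGBGBGGBBGBGBGGBBGBGBGGBBGBGBGBGBGGBBGGBBGBGBGBGBGGBBGGBBGBGBGGBBGBGBGGBBGBGBGGBBGBGBGGBBGBGBGBGBGGBBGGBBGBGBGBGBGGBBGGBBGBGBGGBBGBGBGGBBGBGBGBGBGGBBGGBBGBGBGGBBGBGBGGBBGBGBGBGBGGBBGGBBGBGBGGBBGBGBGGBBGBGBGBGBGGBBGGBBGBGBGGBBGBGBGGBBGBGBGBGBGGBBGGBBGBGBGGBBGBGBGGBBGBGBGGBBGBGBGGBBGBGBGBGBGGBBGGBBGBGBGBGBGGBBGGBBGBGBGGBBGBGBGGBBGBGBGGBBGBGBGGBBGBGBGBGBGGBBGGBBGBGBGBGBGGBBGGBBGBGBGGBBGBGBGGBBGBGBGBGBGGBBGGBBGBGBGGBBGBGBGGBBGBGBGBGBGGBBGGBBGBGBGGBBGBGBGGBBGBGBG


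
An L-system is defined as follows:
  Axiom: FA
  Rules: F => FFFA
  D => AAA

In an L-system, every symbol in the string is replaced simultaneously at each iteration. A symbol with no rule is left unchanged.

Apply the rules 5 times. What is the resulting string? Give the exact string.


Step 0: FA
Step 1: FFFAA
Step 2: FFFAFFFAFFFAAA
Step 3: FFFAFFFAFFFAAFFFAFFFAFFFAAFFFAFFFAFFFAAAA
Step 4: FFFAFFFAFFFAAFFFAFFFAFFFAAFFFAFFFAFFFAAAFFFAFFFAFFFAAFFFAFFFAFFFAAFFFAFFFAFFFAAAFFFAFFFAFFFAAFFFAFFFAFFFAAFFFAFFFAFFFAAAAA
Step 5: FFFAFFFAFFFAAFFFAFFFAFFFAAFFFAFFFAFFFAAAFFFAFFFAFFFAAFFFAFFFAFFFAAFFFAFFFAFFFAAAFFFAFFFAFFFAAFFFAFFFAFFFAAFFFAFFFAFFFAAAAFFFAFFFAFFFAAFFFAFFFAFFFAAFFFAFFFAFFFAAAFFFAFFFAFFFAAFFFAFFFAFFFAAFFFAFFFAFFFAAAFFFAFFFAFFFAAFFFAFFFAFFFAAFFFAFFFAFFFAAAAFFFAFFFAFFFAAFFFAFFFAFFFAAFFFAFFFAFFFAAAFFFAFFFAFFFAAFFFAFFFAFFFAAFFFAFFFAFFFAAAFFFAFFFAFFFAAFFFAFFFAFFFAAFFFAFFFAFFFAAAAAA

Answer: FFFAFFFAFFFAAFFFAFFFAFFFAAFFFAFFFAFFFAAAFFFAFFFAFFFAAFFFAFFFAFFFAAFFFAFFFAFFFAAAFFFAFFFAFFFAAFFFAFFFAFFFAAFFFAFFFAFFFAAAAFFFAFFFAFFFAAFFFAFFFAFFFAAFFFAFFFAFFFAAAFFFAFFFAFFFAAFFFAFFFAFFFAAFFFAFFFAFFFAAAFFFAFFFAFFFAAFFFAFFFAFFFAAFFFAFFFAFFFAAAAFFFAFFFAFFFAAFFFAFFFAFFFAAFFFAFFFAFFFAAAFFFAFFFAFFFAAFFFAFFFAFFFAAFFFAFFFAFFFAAAFFFAFFFAFFFAAFFFAFFFAFFFAAFFFAFFFAFFFAAAAAA


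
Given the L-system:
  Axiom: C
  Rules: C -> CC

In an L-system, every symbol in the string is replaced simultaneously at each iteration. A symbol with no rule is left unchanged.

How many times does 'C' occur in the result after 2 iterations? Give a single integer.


Step 0: C  (1 'C')
Step 1: CC  (2 'C')
Step 2: CCCC  (4 'C')

Answer: 4


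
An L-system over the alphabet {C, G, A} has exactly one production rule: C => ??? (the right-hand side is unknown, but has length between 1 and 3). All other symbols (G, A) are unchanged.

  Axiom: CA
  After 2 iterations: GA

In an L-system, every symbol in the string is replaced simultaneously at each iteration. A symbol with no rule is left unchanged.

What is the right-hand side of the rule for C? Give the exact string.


Trying C => G:
  Step 0: CA
  Step 1: GA
  Step 2: GA
Matches the given result.

Answer: G


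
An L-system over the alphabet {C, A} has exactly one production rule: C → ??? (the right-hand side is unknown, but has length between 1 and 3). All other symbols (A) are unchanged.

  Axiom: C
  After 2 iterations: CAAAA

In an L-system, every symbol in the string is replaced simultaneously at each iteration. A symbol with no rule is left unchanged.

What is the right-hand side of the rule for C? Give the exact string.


Answer: CAA

Derivation:
Trying C → CAA:
  Step 0: C
  Step 1: CAA
  Step 2: CAAAA
Matches the given result.


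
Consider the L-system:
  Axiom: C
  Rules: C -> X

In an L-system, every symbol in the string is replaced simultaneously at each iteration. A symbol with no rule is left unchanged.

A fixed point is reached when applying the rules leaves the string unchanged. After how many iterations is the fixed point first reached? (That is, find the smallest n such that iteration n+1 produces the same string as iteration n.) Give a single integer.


Step 0: C
Step 1: X
Step 2: X  (unchanged — fixed point at step 1)

Answer: 1


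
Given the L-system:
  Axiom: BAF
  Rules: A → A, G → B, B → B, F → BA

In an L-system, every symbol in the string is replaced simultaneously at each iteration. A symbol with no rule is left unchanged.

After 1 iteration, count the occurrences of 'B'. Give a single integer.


Step 0: BAF  (1 'B')
Step 1: BABA  (2 'B')

Answer: 2


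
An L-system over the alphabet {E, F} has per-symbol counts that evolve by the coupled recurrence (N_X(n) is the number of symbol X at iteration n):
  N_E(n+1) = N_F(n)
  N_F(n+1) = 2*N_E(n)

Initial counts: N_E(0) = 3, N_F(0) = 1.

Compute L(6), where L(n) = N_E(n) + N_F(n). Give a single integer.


Step 0: N_E=3, N_F=1, L=4
Step 1: N_E=1, N_F=6, L=7
Step 2: N_E=6, N_F=2, L=8
Step 3: N_E=2, N_F=12, L=14
Step 4: N_E=12, N_F=4, L=16
Step 5: N_E=4, N_F=24, L=28
Step 6: N_E=24, N_F=8, L=32

Answer: 32


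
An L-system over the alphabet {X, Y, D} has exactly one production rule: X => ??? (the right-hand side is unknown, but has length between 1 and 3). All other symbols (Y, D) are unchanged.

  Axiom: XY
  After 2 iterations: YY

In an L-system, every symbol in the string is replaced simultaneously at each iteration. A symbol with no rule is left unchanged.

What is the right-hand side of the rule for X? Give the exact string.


Trying X => Y:
  Step 0: XY
  Step 1: YY
  Step 2: YY
Matches the given result.

Answer: Y


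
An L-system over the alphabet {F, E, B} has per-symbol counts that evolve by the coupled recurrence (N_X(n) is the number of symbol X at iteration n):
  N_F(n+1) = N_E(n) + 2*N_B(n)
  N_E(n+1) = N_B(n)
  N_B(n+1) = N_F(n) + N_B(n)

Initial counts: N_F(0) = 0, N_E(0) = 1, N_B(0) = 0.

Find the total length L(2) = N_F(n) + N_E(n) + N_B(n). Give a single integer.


Step 0: N_F=0, N_E=1, N_B=0, L=1
Step 1: N_F=1, N_E=0, N_B=0, L=1
Step 2: N_F=0, N_E=0, N_B=1, L=1

Answer: 1


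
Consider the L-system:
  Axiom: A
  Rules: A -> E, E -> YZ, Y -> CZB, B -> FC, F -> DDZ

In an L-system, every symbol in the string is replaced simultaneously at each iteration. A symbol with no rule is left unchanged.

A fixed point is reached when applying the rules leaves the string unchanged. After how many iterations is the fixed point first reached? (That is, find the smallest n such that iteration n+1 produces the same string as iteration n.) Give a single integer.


Answer: 5

Derivation:
Step 0: A
Step 1: E
Step 2: YZ
Step 3: CZBZ
Step 4: CZFCZ
Step 5: CZDDZCZ
Step 6: CZDDZCZ  (unchanged — fixed point at step 5)


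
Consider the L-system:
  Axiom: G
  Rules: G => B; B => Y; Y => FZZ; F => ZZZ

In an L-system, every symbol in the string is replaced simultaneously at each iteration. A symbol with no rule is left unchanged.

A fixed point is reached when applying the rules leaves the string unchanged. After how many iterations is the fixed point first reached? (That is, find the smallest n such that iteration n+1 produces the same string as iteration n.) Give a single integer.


Answer: 4

Derivation:
Step 0: G
Step 1: B
Step 2: Y
Step 3: FZZ
Step 4: ZZZZZ
Step 5: ZZZZZ  (unchanged — fixed point at step 4)


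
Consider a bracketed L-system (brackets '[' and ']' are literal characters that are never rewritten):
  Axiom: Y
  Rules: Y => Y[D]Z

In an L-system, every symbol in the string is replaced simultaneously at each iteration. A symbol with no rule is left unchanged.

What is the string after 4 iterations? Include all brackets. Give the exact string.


Answer: Y[D]Z[D]Z[D]Z[D]Z

Derivation:
Step 0: Y
Step 1: Y[D]Z
Step 2: Y[D]Z[D]Z
Step 3: Y[D]Z[D]Z[D]Z
Step 4: Y[D]Z[D]Z[D]Z[D]Z


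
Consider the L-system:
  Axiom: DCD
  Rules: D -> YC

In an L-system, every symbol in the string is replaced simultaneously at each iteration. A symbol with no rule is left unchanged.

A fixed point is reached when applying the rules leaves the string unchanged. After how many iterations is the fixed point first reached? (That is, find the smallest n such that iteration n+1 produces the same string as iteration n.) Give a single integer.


Step 0: DCD
Step 1: YCCYC
Step 2: YCCYC  (unchanged — fixed point at step 1)

Answer: 1


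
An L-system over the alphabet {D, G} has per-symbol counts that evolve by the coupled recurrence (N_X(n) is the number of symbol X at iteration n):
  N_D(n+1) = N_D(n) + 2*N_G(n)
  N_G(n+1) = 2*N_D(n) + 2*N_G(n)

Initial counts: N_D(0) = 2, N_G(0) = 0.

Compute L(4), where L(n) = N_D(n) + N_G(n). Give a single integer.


Answer: 278

Derivation:
Step 0: N_D=2, N_G=0, L=2
Step 1: N_D=2, N_G=4, L=6
Step 2: N_D=10, N_G=12, L=22
Step 3: N_D=34, N_G=44, L=78
Step 4: N_D=122, N_G=156, L=278


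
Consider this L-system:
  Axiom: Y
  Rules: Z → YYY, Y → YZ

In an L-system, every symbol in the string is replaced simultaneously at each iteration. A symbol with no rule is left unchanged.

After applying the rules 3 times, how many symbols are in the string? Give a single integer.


Step 0: length = 1
Step 1: length = 2
Step 2: length = 5
Step 3: length = 11

Answer: 11


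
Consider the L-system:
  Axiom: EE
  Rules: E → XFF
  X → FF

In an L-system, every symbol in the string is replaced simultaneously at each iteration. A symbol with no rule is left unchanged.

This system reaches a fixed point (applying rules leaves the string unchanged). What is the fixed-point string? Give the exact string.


Step 0: EE
Step 1: XFFXFF
Step 2: FFFFFFFF
Step 3: FFFFFFFF  (unchanged — fixed point at step 2)

Answer: FFFFFFFF


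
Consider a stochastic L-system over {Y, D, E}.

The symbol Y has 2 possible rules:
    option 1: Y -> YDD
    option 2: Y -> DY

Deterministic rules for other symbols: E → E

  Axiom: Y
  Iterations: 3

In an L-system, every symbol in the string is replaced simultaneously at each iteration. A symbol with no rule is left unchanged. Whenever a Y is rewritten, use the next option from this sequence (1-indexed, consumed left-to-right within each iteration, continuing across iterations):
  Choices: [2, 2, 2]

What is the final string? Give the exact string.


Answer: DDDY

Derivation:
Step 0: Y
Step 1: DY  (used choices [2])
Step 2: DDY  (used choices [2])
Step 3: DDDY  (used choices [2])


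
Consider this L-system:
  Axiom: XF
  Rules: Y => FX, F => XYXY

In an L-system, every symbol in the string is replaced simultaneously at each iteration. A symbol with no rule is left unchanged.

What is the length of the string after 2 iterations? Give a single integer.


Step 0: length = 2
Step 1: length = 5
Step 2: length = 7

Answer: 7


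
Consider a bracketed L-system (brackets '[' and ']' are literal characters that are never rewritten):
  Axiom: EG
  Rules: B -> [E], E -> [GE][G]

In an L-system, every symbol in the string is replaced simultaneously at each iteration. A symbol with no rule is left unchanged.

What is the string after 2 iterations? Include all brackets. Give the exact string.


Answer: [G[GE][G]][G]G

Derivation:
Step 0: EG
Step 1: [GE][G]G
Step 2: [G[GE][G]][G]G


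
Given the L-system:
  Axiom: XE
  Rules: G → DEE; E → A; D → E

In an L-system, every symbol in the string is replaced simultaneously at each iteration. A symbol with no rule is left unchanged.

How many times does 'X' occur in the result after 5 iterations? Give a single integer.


Answer: 1

Derivation:
Step 0: XE  (1 'X')
Step 1: XA  (1 'X')
Step 2: XA  (1 'X')
Step 3: XA  (1 'X')
Step 4: XA  (1 'X')
Step 5: XA  (1 'X')


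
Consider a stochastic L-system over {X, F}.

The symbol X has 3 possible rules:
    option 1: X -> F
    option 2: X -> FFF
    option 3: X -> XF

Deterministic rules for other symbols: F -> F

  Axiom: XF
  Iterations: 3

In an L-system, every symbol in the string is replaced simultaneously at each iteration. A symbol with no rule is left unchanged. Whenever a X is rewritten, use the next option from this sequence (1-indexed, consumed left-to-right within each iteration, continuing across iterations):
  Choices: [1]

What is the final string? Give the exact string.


Answer: FF

Derivation:
Step 0: XF
Step 1: FF  (used choices [1])
Step 2: FF  (used choices [])
Step 3: FF  (used choices [])


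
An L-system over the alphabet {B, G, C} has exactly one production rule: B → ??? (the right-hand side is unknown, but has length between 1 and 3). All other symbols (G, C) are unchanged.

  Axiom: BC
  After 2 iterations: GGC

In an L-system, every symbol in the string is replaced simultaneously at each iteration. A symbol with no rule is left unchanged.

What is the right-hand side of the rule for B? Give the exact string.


Answer: GG

Derivation:
Trying B → GG:
  Step 0: BC
  Step 1: GGC
  Step 2: GGC
Matches the given result.


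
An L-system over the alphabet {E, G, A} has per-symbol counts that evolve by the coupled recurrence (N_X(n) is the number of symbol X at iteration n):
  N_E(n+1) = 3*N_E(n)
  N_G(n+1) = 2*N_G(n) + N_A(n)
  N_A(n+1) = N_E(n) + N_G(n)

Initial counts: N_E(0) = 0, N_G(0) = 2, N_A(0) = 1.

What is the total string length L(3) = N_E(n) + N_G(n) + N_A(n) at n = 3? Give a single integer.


Answer: 41

Derivation:
Step 0: N_E=0, N_G=2, N_A=1, L=3
Step 1: N_E=0, N_G=5, N_A=2, L=7
Step 2: N_E=0, N_G=12, N_A=5, L=17
Step 3: N_E=0, N_G=29, N_A=12, L=41


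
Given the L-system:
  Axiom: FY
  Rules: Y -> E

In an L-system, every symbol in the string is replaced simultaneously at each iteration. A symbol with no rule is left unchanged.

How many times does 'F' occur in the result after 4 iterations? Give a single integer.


Step 0: FY  (1 'F')
Step 1: FE  (1 'F')
Step 2: FE  (1 'F')
Step 3: FE  (1 'F')
Step 4: FE  (1 'F')

Answer: 1


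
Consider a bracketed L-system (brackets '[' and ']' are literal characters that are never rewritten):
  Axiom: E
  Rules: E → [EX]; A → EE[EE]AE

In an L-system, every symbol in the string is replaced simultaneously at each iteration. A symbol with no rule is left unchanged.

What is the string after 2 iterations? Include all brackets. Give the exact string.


Step 0: E
Step 1: [EX]
Step 2: [[EX]X]

Answer: [[EX]X]


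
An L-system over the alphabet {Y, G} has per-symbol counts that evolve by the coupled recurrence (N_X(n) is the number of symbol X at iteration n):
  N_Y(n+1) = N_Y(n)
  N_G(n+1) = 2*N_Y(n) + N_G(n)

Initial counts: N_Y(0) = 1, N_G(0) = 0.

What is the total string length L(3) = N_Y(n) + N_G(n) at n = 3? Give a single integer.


Step 0: N_Y=1, N_G=0, L=1
Step 1: N_Y=1, N_G=2, L=3
Step 2: N_Y=1, N_G=4, L=5
Step 3: N_Y=1, N_G=6, L=7

Answer: 7


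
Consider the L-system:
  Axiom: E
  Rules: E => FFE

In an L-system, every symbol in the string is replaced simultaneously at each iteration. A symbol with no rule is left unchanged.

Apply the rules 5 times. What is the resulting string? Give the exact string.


Answer: FFFFFFFFFFE

Derivation:
Step 0: E
Step 1: FFE
Step 2: FFFFE
Step 3: FFFFFFE
Step 4: FFFFFFFFE
Step 5: FFFFFFFFFFE


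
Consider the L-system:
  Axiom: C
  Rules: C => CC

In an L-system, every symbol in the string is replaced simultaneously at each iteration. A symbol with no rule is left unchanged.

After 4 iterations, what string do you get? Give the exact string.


Answer: CCCCCCCCCCCCCCCC

Derivation:
Step 0: C
Step 1: CC
Step 2: CCCC
Step 3: CCCCCCCC
Step 4: CCCCCCCCCCCCCCCC


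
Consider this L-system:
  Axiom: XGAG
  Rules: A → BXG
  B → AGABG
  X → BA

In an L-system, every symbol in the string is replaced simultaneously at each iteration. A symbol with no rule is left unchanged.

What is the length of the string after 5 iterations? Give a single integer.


Step 0: length = 4
Step 1: length = 7
Step 2: length = 18
Step 3: length = 45
Step 4: length = 108
Step 5: length = 263

Answer: 263


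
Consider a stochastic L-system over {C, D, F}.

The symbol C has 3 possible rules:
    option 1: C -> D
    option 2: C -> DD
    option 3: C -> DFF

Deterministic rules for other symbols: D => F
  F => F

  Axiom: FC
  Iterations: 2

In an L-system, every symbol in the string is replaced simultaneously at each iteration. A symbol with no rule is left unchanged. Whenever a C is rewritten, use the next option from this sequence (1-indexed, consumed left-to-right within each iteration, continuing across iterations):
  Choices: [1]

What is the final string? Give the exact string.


Answer: FF

Derivation:
Step 0: FC
Step 1: FD  (used choices [1])
Step 2: FF  (used choices [])


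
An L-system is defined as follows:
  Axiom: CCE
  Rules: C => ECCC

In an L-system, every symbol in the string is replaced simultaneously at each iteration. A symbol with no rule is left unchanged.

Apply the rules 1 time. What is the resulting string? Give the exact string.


Answer: ECCCECCCE

Derivation:
Step 0: CCE
Step 1: ECCCECCCE


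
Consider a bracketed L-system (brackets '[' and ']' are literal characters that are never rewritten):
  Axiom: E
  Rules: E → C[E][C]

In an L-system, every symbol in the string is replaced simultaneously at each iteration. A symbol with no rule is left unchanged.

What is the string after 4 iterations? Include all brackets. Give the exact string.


Answer: C[C[C[C[E][C]][C]][C]][C]

Derivation:
Step 0: E
Step 1: C[E][C]
Step 2: C[C[E][C]][C]
Step 3: C[C[C[E][C]][C]][C]
Step 4: C[C[C[C[E][C]][C]][C]][C]


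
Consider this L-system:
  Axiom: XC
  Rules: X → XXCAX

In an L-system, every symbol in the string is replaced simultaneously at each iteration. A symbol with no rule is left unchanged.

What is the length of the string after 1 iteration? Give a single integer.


Answer: 6

Derivation:
Step 0: length = 2
Step 1: length = 6


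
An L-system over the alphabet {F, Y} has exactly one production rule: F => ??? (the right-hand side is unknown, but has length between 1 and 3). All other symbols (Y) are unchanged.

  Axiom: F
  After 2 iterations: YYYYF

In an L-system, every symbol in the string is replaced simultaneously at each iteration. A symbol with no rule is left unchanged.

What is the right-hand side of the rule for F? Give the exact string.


Trying F => YYF:
  Step 0: F
  Step 1: YYF
  Step 2: YYYYF
Matches the given result.

Answer: YYF


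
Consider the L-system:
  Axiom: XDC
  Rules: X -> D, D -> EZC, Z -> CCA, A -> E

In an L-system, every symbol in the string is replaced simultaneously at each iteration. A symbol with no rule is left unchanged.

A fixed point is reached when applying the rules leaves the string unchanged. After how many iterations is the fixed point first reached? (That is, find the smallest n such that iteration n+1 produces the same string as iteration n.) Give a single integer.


Answer: 4

Derivation:
Step 0: XDC
Step 1: DEZCC
Step 2: EZCECCACC
Step 3: ECCACECCECC
Step 4: ECCECECCECC
Step 5: ECCECECCECC  (unchanged — fixed point at step 4)


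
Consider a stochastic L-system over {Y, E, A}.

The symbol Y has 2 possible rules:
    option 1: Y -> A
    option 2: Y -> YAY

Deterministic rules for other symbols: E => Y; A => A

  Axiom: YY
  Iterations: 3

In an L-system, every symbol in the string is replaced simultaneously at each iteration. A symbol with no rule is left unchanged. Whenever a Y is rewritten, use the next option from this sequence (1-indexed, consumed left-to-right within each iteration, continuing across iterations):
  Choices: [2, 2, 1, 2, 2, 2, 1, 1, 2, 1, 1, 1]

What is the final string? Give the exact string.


Answer: AAAAAYAYAAAAAA

Derivation:
Step 0: YY
Step 1: YAYYAY  (used choices [2, 2])
Step 2: AAYAYYAYAYAY  (used choices [1, 2, 2, 2])
Step 3: AAAAAYAYAAAAAA  (used choices [1, 1, 2, 1, 1, 1])


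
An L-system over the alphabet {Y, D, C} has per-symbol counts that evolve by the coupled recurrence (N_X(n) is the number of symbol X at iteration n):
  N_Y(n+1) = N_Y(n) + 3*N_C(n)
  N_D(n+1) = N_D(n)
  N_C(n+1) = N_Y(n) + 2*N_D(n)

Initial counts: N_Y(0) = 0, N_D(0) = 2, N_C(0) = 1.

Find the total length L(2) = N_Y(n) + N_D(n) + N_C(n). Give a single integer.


Answer: 24

Derivation:
Step 0: N_Y=0, N_D=2, N_C=1, L=3
Step 1: N_Y=3, N_D=2, N_C=4, L=9
Step 2: N_Y=15, N_D=2, N_C=7, L=24


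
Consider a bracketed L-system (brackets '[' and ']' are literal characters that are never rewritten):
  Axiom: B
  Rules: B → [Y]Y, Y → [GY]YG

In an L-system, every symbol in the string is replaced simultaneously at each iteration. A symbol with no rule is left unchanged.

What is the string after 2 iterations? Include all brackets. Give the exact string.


Step 0: B
Step 1: [Y]Y
Step 2: [[GY]YG][GY]YG

Answer: [[GY]YG][GY]YG


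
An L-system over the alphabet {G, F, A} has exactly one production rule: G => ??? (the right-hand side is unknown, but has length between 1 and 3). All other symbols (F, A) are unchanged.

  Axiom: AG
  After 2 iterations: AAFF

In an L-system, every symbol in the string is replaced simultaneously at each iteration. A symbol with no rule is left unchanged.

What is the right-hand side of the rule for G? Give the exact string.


Trying G => AFF:
  Step 0: AG
  Step 1: AAFF
  Step 2: AAFF
Matches the given result.

Answer: AFF


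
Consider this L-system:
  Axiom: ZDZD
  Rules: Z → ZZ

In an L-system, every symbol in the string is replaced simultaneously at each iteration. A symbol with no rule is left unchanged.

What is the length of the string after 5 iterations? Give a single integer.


Step 0: length = 4
Step 1: length = 6
Step 2: length = 10
Step 3: length = 18
Step 4: length = 34
Step 5: length = 66

Answer: 66


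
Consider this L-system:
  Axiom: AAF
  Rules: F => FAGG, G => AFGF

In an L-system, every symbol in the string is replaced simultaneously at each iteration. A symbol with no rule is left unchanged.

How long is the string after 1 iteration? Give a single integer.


Step 0: length = 3
Step 1: length = 6

Answer: 6


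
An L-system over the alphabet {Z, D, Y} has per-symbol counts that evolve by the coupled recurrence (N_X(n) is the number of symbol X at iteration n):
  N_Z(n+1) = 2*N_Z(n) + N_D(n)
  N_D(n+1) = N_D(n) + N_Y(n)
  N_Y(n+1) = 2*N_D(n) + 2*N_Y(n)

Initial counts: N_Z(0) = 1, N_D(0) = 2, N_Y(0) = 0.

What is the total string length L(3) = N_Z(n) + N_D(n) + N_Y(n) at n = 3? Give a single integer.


Answer: 80

Derivation:
Step 0: N_Z=1, N_D=2, N_Y=0, L=3
Step 1: N_Z=4, N_D=2, N_Y=4, L=10
Step 2: N_Z=10, N_D=6, N_Y=12, L=28
Step 3: N_Z=26, N_D=18, N_Y=36, L=80


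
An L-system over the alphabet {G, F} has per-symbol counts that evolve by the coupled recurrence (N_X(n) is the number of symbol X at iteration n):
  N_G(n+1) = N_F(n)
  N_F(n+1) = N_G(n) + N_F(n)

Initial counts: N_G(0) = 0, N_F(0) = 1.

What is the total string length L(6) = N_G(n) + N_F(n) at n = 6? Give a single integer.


Answer: 21

Derivation:
Step 0: N_G=0, N_F=1, L=1
Step 1: N_G=1, N_F=1, L=2
Step 2: N_G=1, N_F=2, L=3
Step 3: N_G=2, N_F=3, L=5
Step 4: N_G=3, N_F=5, L=8
Step 5: N_G=5, N_F=8, L=13
Step 6: N_G=8, N_F=13, L=21


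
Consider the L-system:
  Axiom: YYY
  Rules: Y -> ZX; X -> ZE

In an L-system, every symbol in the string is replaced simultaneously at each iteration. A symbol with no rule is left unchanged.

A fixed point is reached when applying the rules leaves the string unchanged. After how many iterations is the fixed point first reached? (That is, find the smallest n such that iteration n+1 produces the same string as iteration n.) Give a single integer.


Step 0: YYY
Step 1: ZXZXZX
Step 2: ZZEZZEZZE
Step 3: ZZEZZEZZE  (unchanged — fixed point at step 2)

Answer: 2


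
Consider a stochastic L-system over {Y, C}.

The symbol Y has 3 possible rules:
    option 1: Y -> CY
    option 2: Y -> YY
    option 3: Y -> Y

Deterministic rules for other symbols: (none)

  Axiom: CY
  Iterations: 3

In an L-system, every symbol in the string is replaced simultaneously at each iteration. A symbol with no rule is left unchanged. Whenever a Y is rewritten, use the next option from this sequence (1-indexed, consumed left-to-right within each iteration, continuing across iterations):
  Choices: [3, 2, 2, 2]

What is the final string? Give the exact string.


Step 0: CY
Step 1: CY  (used choices [3])
Step 2: CYY  (used choices [2])
Step 3: CYYYY  (used choices [2, 2])

Answer: CYYYY


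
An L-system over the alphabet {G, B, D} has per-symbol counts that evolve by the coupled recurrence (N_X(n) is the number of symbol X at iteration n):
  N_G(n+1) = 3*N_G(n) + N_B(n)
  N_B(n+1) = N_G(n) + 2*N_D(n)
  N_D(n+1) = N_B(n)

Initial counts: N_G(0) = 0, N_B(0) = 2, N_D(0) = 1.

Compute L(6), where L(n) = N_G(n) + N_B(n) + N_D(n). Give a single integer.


Answer: 1728

Derivation:
Step 0: N_G=0, N_B=2, N_D=1, L=3
Step 1: N_G=2, N_B=2, N_D=2, L=6
Step 2: N_G=8, N_B=6, N_D=2, L=16
Step 3: N_G=30, N_B=12, N_D=6, L=48
Step 4: N_G=102, N_B=42, N_D=12, L=156
Step 5: N_G=348, N_B=126, N_D=42, L=516
Step 6: N_G=1170, N_B=432, N_D=126, L=1728


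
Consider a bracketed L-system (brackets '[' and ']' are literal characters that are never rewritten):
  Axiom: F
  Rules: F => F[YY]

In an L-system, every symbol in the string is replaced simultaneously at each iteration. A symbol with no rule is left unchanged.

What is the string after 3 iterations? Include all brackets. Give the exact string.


Step 0: F
Step 1: F[YY]
Step 2: F[YY][YY]
Step 3: F[YY][YY][YY]

Answer: F[YY][YY][YY]


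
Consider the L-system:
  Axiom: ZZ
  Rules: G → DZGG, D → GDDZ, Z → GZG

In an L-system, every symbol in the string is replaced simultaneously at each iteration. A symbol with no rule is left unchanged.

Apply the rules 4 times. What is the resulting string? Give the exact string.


Step 0: ZZ
Step 1: GZGGZG
Step 2: DZGGGZGDZGGDZGGGZGDZGG
Step 3: GDDZGZGDZGGDZGGDZGGGZGDZGGGDDZGZGDZGGDZGGGDDZGZGDZGGDZGGDZGGGZGDZGGGDDZGZGDZGGDZGG
Step 4: DZGGGDDZGDDZGZGDZGGGZGDZGGGDDZGZGDZGGDZGGGDDZGZGDZGGDZGGGDDZGZGDZGGDZGGDZGGGZGDZGGGDDZGZGDZGGDZGGDZGGGDDZGDDZGZGDZGGGZGDZGGGDDZGZGDZGGDZGGGDDZGZGDZGGDZGGDZGGGDDZGDDZGZGDZGGGZGDZGGGDDZGZGDZGGDZGGGDDZGZGDZGGDZGGGDDZGZGDZGGDZGGDZGGGZGDZGGGDDZGZGDZGGDZGGDZGGGDDZGDDZGZGDZGGGZGDZGGGDDZGZGDZGGDZGGGDDZGZGDZGGDZGG

Answer: DZGGGDDZGDDZGZGDZGGGZGDZGGGDDZGZGDZGGDZGGGDDZGZGDZGGDZGGGDDZGZGDZGGDZGGDZGGGZGDZGGGDDZGZGDZGGDZGGDZGGGDDZGDDZGZGDZGGGZGDZGGGDDZGZGDZGGDZGGGDDZGZGDZGGDZGGDZGGGDDZGDDZGZGDZGGGZGDZGGGDDZGZGDZGGDZGGGDDZGZGDZGGDZGGGDDZGZGDZGGDZGGDZGGGZGDZGGGDDZGZGDZGGDZGGDZGGGDDZGDDZGZGDZGGGZGDZGGGDDZGZGDZGGDZGGGDDZGZGDZGGDZGG


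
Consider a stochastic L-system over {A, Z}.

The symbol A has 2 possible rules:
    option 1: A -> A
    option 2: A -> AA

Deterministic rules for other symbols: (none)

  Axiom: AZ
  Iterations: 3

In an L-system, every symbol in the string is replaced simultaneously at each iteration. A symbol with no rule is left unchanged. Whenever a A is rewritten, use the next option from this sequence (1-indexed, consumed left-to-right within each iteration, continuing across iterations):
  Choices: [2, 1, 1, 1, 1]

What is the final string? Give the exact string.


Step 0: AZ
Step 1: AAZ  (used choices [2])
Step 2: AAZ  (used choices [1, 1])
Step 3: AAZ  (used choices [1, 1])

Answer: AAZ


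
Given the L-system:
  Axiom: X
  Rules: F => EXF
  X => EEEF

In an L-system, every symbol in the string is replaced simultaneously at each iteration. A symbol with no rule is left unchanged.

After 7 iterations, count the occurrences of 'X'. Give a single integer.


Step 0: X  (1 'X')
Step 1: EEEF  (0 'X')
Step 2: EEEEXF  (1 'X')
Step 3: EEEEEEEFEXF  (1 'X')
Step 4: EEEEEEEEXFEEEEFEXF  (2 'X')
Step 5: EEEEEEEEEEEFEXFEEEEEXFEEEEFEXF  (3 'X')
Step 6: EEEEEEEEEEEEXFEEEEFEXFEEEEEEEEFEXFEEEEEXFEEEEFEXF  (5 'X')
Step 7: EEEEEEEEEEEEEEEFEXFEEEEEXFEEEEFEXFEEEEEEEEEXFEEEEFEXFEEEEEEEEFEXFEEEEEXFEEEEFEXF  (8 'X')

Answer: 8


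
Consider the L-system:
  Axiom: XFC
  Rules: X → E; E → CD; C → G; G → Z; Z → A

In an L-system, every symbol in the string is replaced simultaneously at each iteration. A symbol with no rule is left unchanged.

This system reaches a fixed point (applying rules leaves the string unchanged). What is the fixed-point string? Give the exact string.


Answer: ADFA

Derivation:
Step 0: XFC
Step 1: EFG
Step 2: CDFZ
Step 3: GDFA
Step 4: ZDFA
Step 5: ADFA
Step 6: ADFA  (unchanged — fixed point at step 5)


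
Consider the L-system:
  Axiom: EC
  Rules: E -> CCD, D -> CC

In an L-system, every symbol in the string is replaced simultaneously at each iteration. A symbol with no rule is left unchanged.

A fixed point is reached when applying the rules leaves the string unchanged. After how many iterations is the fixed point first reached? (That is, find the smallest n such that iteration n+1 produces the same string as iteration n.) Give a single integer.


Step 0: EC
Step 1: CCDC
Step 2: CCCCC
Step 3: CCCCC  (unchanged — fixed point at step 2)

Answer: 2


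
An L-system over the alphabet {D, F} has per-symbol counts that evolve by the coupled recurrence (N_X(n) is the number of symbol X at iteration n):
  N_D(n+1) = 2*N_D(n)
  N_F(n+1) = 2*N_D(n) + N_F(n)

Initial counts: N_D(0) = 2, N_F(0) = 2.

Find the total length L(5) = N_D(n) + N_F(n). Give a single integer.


Step 0: N_D=2, N_F=2, L=4
Step 1: N_D=4, N_F=6, L=10
Step 2: N_D=8, N_F=14, L=22
Step 3: N_D=16, N_F=30, L=46
Step 4: N_D=32, N_F=62, L=94
Step 5: N_D=64, N_F=126, L=190

Answer: 190


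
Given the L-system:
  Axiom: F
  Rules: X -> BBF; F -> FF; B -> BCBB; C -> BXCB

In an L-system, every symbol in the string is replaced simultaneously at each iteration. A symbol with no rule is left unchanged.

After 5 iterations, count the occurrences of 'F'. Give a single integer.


Answer: 32

Derivation:
Step 0: F  (1 'F')
Step 1: FF  (2 'F')
Step 2: FFFF  (4 'F')
Step 3: FFFFFFFF  (8 'F')
Step 4: FFFFFFFFFFFFFFFF  (16 'F')
Step 5: FFFFFFFFFFFFFFFFFFFFFFFFFFFFFFFF  (32 'F')


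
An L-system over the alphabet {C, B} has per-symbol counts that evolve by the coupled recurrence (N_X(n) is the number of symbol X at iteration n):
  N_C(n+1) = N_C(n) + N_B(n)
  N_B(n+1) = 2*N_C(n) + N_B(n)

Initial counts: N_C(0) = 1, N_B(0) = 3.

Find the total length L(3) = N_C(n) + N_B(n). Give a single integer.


Step 0: N_C=1, N_B=3, L=4
Step 1: N_C=4, N_B=5, L=9
Step 2: N_C=9, N_B=13, L=22
Step 3: N_C=22, N_B=31, L=53

Answer: 53


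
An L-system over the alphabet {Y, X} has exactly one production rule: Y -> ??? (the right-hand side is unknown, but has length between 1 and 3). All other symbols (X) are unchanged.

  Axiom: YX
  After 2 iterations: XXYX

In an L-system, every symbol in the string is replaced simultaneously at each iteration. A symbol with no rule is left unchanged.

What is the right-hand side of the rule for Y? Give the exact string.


Answer: XY

Derivation:
Trying Y -> XY:
  Step 0: YX
  Step 1: XYX
  Step 2: XXYX
Matches the given result.


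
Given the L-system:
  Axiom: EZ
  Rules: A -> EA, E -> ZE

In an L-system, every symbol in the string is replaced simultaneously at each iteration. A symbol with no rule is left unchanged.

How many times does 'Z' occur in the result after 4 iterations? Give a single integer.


Answer: 5

Derivation:
Step 0: EZ  (1 'Z')
Step 1: ZEZ  (2 'Z')
Step 2: ZZEZ  (3 'Z')
Step 3: ZZZEZ  (4 'Z')
Step 4: ZZZZEZ  (5 'Z')


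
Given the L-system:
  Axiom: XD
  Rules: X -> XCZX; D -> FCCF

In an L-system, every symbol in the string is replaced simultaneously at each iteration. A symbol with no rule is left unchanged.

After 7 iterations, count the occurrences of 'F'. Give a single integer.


Answer: 2

Derivation:
Step 0: XD  (0 'F')
Step 1: XCZXFCCF  (2 'F')
Step 2: XCZXCZXCZXFCCF  (2 'F')
Step 3: XCZXCZXCZXCZXCZXCZXCZXFCCF  (2 'F')
Step 4: XCZXCZXCZXCZXCZXCZXCZXCZXCZXCZXCZXCZXCZXCZXCZXFCCF  (2 'F')
Step 5: XCZXCZXCZXCZXCZXCZXCZXCZXCZXCZXCZXCZXCZXCZXCZXCZXCZXCZXCZXCZXCZXCZXCZXCZXCZXCZXCZXCZXCZXCZXCZXFCCF  (2 'F')
Step 6: XCZXCZXCZXCZXCZXCZXCZXCZXCZXCZXCZXCZXCZXCZXCZXCZXCZXCZXCZXCZXCZXCZXCZXCZXCZXCZXCZXCZXCZXCZXCZXCZXCZXCZXCZXCZXCZXCZXCZXCZXCZXCZXCZXCZXCZXCZXCZXCZXCZXCZXCZXCZXCZXCZXCZXCZXCZXCZXCZXCZXCZXCZXCZXFCCF  (2 'F')
Step 7: XCZXCZXCZXCZXCZXCZXCZXCZXCZXCZXCZXCZXCZXCZXCZXCZXCZXCZXCZXCZXCZXCZXCZXCZXCZXCZXCZXCZXCZXCZXCZXCZXCZXCZXCZXCZXCZXCZXCZXCZXCZXCZXCZXCZXCZXCZXCZXCZXCZXCZXCZXCZXCZXCZXCZXCZXCZXCZXCZXCZXCZXCZXCZXCZXCZXCZXCZXCZXCZXCZXCZXCZXCZXCZXCZXCZXCZXCZXCZXCZXCZXCZXCZXCZXCZXCZXCZXCZXCZXCZXCZXCZXCZXCZXCZXCZXCZXCZXCZXCZXCZXCZXCZXCZXCZXCZXCZXCZXCZXCZXCZXCZXCZXCZXCZXCZXCZXCZXCZXCZXCZXCZXCZXCZXCZXCZXCZXFCCF  (2 'F')


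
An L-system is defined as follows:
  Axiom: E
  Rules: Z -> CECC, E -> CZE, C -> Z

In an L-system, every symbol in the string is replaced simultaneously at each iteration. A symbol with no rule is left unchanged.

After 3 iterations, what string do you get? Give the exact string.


Answer: CECCZCZEZZZCECCCZE

Derivation:
Step 0: E
Step 1: CZE
Step 2: ZCECCCZE
Step 3: CECCZCZEZZZCECCCZE


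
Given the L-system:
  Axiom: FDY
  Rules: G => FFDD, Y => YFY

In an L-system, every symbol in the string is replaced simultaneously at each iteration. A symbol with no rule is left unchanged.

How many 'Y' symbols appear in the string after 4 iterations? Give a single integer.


Answer: 16

Derivation:
Step 0: FDY  (1 'Y')
Step 1: FDYFY  (2 'Y')
Step 2: FDYFYFYFY  (4 'Y')
Step 3: FDYFYFYFYFYFYFYFY  (8 'Y')
Step 4: FDYFYFYFYFYFYFYFYFYFYFYFYFYFYFYFY  (16 'Y')


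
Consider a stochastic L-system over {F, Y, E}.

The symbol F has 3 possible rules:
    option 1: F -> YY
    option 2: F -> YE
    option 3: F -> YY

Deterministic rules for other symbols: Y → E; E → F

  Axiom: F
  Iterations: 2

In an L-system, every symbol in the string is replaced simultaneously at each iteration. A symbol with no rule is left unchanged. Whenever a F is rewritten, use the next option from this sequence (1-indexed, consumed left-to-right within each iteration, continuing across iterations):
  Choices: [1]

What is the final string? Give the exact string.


Answer: EE

Derivation:
Step 0: F
Step 1: YY  (used choices [1])
Step 2: EE  (used choices [])


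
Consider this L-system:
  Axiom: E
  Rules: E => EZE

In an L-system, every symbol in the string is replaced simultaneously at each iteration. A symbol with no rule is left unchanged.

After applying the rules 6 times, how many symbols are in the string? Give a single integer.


Step 0: length = 1
Step 1: length = 3
Step 2: length = 7
Step 3: length = 15
Step 4: length = 31
Step 5: length = 63
Step 6: length = 127

Answer: 127


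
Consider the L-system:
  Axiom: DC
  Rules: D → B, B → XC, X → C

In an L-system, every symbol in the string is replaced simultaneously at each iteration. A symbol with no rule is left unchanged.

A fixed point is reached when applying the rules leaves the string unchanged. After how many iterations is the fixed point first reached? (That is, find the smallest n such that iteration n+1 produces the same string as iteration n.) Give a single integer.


Answer: 3

Derivation:
Step 0: DC
Step 1: BC
Step 2: XCC
Step 3: CCC
Step 4: CCC  (unchanged — fixed point at step 3)


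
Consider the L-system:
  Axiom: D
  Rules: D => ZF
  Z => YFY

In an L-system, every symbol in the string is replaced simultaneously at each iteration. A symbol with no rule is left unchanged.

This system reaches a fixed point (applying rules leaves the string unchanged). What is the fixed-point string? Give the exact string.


Step 0: D
Step 1: ZF
Step 2: YFYF
Step 3: YFYF  (unchanged — fixed point at step 2)

Answer: YFYF


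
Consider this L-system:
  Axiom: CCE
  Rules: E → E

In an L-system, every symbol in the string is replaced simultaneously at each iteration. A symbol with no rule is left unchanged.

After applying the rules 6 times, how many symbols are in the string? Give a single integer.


Step 0: length = 3
Step 1: length = 3
Step 2: length = 3
Step 3: length = 3
Step 4: length = 3
Step 5: length = 3
Step 6: length = 3

Answer: 3


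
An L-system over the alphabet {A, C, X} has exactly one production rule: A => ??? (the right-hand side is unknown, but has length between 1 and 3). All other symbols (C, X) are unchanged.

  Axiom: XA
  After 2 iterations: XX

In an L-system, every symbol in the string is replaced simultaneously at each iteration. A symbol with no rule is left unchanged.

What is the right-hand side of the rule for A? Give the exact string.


Answer: X

Derivation:
Trying A => X:
  Step 0: XA
  Step 1: XX
  Step 2: XX
Matches the given result.


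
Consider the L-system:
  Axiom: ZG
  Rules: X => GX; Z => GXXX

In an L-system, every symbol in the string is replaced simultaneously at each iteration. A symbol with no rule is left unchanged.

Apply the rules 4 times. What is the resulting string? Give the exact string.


Answer: GGGGXGGGXGGGXG

Derivation:
Step 0: ZG
Step 1: GXXXG
Step 2: GGXGXGXG
Step 3: GGGXGGXGGXG
Step 4: GGGGXGGGXGGGXG


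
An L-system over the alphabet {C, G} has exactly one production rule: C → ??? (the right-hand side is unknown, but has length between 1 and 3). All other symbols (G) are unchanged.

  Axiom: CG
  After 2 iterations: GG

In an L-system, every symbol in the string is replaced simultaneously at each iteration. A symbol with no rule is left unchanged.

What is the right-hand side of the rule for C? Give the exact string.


Answer: G

Derivation:
Trying C → G:
  Step 0: CG
  Step 1: GG
  Step 2: GG
Matches the given result.


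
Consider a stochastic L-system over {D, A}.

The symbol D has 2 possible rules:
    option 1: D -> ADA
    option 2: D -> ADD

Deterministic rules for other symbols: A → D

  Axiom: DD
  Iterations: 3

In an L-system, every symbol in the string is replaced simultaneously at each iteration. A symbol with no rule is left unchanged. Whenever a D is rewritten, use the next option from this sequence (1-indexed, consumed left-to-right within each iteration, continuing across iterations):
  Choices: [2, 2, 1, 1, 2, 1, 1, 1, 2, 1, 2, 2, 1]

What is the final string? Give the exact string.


Step 0: DD
Step 1: ADDADD  (used choices [2, 2])
Step 2: DADAADADADDADA  (used choices [1, 1, 2, 1])
Step 3: ADADADADDADDDADADADDADDDADAD  (used choices [1, 1, 2, 1, 2, 2, 1])

Answer: ADADADADDADDDADADADDADDDADAD


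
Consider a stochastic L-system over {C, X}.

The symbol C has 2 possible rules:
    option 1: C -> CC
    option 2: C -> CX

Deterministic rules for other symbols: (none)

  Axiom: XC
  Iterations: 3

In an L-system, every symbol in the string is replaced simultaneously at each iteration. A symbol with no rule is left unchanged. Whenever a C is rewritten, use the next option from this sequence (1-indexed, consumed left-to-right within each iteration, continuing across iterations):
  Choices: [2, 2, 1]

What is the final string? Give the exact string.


Answer: XCCXX

Derivation:
Step 0: XC
Step 1: XCX  (used choices [2])
Step 2: XCXX  (used choices [2])
Step 3: XCCXX  (used choices [1])


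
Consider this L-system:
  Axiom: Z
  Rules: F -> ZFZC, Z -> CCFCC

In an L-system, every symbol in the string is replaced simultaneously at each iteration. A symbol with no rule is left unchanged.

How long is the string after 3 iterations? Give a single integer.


Step 0: length = 1
Step 1: length = 5
Step 2: length = 8
Step 3: length = 19

Answer: 19


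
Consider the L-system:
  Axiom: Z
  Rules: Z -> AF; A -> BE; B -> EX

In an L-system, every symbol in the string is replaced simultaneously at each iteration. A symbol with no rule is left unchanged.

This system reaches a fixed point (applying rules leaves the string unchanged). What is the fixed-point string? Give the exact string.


Answer: EXEF

Derivation:
Step 0: Z
Step 1: AF
Step 2: BEF
Step 3: EXEF
Step 4: EXEF  (unchanged — fixed point at step 3)
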